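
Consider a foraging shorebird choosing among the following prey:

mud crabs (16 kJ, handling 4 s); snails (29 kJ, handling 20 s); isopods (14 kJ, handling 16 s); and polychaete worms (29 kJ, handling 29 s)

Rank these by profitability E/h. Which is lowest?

isopods

Profitability E/h (kJ/s): mud crabs = 16/4 = 4, snails = 29/20 = 1.45, isopods = 14/16 = 0.875, polychaete worms = 29/29 = 1.
Ranked: mud crabs > snails > polychaete worms > isopods.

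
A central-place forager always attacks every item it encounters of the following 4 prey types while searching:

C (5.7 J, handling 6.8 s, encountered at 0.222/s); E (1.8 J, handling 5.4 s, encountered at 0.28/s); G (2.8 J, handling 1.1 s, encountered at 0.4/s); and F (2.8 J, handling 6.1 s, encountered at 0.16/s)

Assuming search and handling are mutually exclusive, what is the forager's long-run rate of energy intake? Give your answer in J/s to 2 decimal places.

0.61 J/s

R = (0.222×5.7 + 0.28×1.8 + 0.4×2.8 + 0.16×2.8) / (1 + 0.222×6.8 + 0.28×5.4 + 0.4×1.1 + 0.16×6.1) = 3.337/5.438 = 0.6138 J/s.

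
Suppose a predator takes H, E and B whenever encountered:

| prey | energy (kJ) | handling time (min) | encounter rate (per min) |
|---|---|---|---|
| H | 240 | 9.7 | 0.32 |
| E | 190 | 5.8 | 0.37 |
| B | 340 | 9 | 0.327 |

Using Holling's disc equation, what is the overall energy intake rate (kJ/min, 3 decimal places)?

Energy encountered per unit search time: 0.32×240 + 0.37×190 + 0.327×340 = 258.3 kJ/min.
Handling time per unit search time: 0.32×9.7 + 0.37×5.8 + 0.327×9 = 8.193.
Rate = 258.3/(1 + 8.193) = 28.1 kJ/min.

28.095 kJ/min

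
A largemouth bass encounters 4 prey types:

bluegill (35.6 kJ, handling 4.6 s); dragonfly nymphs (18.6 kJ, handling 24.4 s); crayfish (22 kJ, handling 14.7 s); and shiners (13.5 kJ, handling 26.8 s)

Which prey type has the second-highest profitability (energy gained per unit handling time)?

crayfish

Profitability E/h (kJ/s): bluegill = 35.6/4.6 = 7.74, dragonfly nymphs = 18.6/24.4 = 0.762, crayfish = 22/14.7 = 1.5, shiners = 13.5/26.8 = 0.504.
Ranked: bluegill > crayfish > dragonfly nymphs > shiners.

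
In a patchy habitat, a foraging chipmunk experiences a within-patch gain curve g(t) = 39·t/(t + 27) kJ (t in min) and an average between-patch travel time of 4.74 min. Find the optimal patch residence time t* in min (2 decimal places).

Optimal t* satisfies g'(t*) = g(t*)/(T + t*).
g'(t) = 39·27/(t + 27)². Setting 39·27/(t+27)² = 39t/[(t+27)(4.74+t)] gives 27(4.74+t) = t(t+27), so t² = 27×4.74 = 128.
t* = √128 = 11.31 min.

11.31 min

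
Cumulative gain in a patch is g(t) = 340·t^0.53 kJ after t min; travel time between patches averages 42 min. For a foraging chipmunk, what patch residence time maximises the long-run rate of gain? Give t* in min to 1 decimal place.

Maximise g(t)/(T+t): set derivative to zero → g'(t)(T+t) = g(t).
g'(t) = 0.53·340·t^-0.47. Setting 0.53·340·t^-0.47 = 340·t^0.53/(42+t) gives 0.53(42+t) = t, so 0.47·t = 0.53×42.
t* = 0.53×42/0.47 = 47.36 min.

47.4 min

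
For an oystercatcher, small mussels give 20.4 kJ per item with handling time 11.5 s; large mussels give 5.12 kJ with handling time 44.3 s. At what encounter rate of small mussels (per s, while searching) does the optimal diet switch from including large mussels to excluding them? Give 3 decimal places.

0.006 per s

The zero-one rule: include large mussels iff E₂/h₂ > λE₁/(1+λh₁). Equality gives the switch point.
λE₁h₂ = E₂ + λE₂h₁ ⇒ λ = E₂/(E₁h₂ − E₂h₁) = 5.12/(903.7 − 58.88) = 0.00606 per s.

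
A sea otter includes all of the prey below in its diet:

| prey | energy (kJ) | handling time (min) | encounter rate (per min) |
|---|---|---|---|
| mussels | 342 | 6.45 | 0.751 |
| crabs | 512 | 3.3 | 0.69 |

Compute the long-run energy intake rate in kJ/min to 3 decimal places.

75.129 kJ/min

R = (0.751×342 + 0.69×512) / (1 + 0.751×6.45 + 0.69×3.3) = 610.1/8.121 = 75.13 kJ/min.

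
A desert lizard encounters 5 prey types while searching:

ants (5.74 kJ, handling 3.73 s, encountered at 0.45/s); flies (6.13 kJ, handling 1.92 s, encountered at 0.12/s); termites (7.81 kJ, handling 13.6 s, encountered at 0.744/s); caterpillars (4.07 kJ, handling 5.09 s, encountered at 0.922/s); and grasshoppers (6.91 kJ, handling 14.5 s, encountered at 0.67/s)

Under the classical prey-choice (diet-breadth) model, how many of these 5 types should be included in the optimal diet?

Profitabilities (E/h, kJ/s): flies 3.19, ants 1.54, caterpillars 0.8, termites 0.574, grasshoppers 0.477. Add prey in this order while the next type's profitability exceeds the intake rate on those already taken.
Rate on top 1: 0.5979. ants: 1.54 > 0.5979 → include.
Rate on top 2: 1.141. caterpillars: 0.8 < 1.141 → exclude; stop.
Optimal diet: flies, ants — 2 of 5 types.

2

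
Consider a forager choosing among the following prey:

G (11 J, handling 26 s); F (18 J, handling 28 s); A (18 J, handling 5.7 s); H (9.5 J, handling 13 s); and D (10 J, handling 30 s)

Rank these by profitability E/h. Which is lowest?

D

In descending order of E/h:
A: 18/5.7 = 3.16 J/s
H: 9.5/13 = 0.731 J/s
F: 18/28 = 0.643 J/s
G: 11/26 = 0.423 J/s
D: 10/30 = 0.333 J/s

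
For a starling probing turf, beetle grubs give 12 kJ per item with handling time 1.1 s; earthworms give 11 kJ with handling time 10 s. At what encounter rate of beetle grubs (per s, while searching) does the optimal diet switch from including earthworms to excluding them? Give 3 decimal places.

0.102 per s

At the threshold, the rate on beetle grubs alone equals the profitability of earthworms: λ·12/(1 + λ·1.1) = 11/10 = 1.1.
Rearranging, λ(12 − 1.1×1.1) = 1.1, so λ = 1.1/10.79 = 0.1019 per s.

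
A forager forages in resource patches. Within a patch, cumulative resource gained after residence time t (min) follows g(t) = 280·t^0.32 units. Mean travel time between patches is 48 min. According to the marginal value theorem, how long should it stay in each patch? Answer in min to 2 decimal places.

22.59 min

By the marginal value theorem, leave when the instantaneous gain rate g'(t) equals the habitat-wide average g(t)/(T + t).
g'(t) = 0.32·280·t^-0.68. Setting 0.32·280·t^-0.68 = 280·t^0.32/(48+t) gives 0.32(48+t) = t, so 0.68·t = 0.32×48.
t* = 0.32×48/0.68 = 22.59 min.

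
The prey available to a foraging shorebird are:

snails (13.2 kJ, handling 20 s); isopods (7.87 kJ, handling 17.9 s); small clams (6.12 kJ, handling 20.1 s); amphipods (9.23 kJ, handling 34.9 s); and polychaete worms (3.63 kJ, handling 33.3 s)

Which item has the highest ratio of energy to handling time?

Profitability E/h (kJ/s): snails = 13.2/20 = 0.66, isopods = 7.87/17.9 = 0.44, small clams = 6.12/20.1 = 0.304, amphipods = 9.23/34.9 = 0.264, polychaete worms = 3.63/33.3 = 0.109.
Ranked: snails > isopods > small clams > amphipods > polychaete worms.

snails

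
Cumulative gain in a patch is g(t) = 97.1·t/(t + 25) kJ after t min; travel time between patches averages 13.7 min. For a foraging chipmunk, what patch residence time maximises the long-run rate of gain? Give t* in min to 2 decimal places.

18.51 min

By the marginal value theorem, leave when the instantaneous gain rate g'(t) equals the habitat-wide average g(t)/(T + t).
g'(t) = 97.1·25/(t + 25)². Setting 97.1·25/(t+25)² = 97.1t/[(t+25)(13.7+t)] gives 25(13.7+t) = t(t+25), so t² = 25×13.7 = 342.5.
t* = √342.5 = 18.51 min.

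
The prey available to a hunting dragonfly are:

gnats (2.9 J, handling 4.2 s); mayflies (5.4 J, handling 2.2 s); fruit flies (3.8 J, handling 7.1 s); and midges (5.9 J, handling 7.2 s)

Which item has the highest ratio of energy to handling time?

In descending order of E/h:
mayflies: 5.4/2.2 = 2.45 J/s
midges: 5.9/7.2 = 0.819 J/s
gnats: 2.9/4.2 = 0.69 J/s
fruit flies: 3.8/7.1 = 0.535 J/s

mayflies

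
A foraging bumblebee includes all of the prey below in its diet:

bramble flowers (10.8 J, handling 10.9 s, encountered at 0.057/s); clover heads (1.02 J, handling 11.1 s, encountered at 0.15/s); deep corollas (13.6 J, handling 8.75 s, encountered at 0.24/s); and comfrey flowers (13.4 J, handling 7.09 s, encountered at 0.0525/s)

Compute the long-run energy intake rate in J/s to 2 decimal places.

Energy encountered per unit search time: 0.057×10.8 + 0.15×1.02 + 0.24×13.6 + 0.0525×13.4 = 4.736 J/s.
Handling time per unit search time: 0.057×10.9 + 0.15×11.1 + 0.24×8.75 + 0.0525×7.09 = 4.759.
Rate = 4.736/(1 + 4.759) = 0.8225 J/s.

0.82 J/s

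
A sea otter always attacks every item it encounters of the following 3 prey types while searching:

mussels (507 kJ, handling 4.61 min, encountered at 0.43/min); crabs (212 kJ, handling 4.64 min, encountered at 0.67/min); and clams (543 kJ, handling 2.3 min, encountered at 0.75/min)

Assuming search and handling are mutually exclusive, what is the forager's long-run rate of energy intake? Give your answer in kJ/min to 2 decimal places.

98.17 kJ/min

Energy encountered per unit search time: 0.43×507 + 0.67×212 + 0.75×543 = 767.3 kJ/min.
Handling time per unit search time: 0.43×4.61 + 0.67×4.64 + 0.75×2.3 = 6.816.
Rate = 767.3/(1 + 6.816) = 98.17 kJ/min.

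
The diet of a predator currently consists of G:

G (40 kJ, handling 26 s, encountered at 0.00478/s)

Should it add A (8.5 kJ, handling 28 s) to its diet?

Yes

On G alone, R = ΣλE/(1+Σλh) = 0.1912/1.124 = 0.1701 kJ/s.
A: E/h = 8.5/28 = 0.3036 kJ/s.
Since 0.3036 > R, including A increases the long-run rate.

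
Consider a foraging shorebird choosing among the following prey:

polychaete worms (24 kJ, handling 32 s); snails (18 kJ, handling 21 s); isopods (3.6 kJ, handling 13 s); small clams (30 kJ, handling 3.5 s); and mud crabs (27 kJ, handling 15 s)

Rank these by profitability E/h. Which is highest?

small clams

In descending order of E/h:
small clams: 30/3.5 = 8.57 kJ/s
mud crabs: 27/15 = 1.8 kJ/s
snails: 18/21 = 0.857 kJ/s
polychaete worms: 24/32 = 0.75 kJ/s
isopods: 3.6/13 = 0.277 kJ/s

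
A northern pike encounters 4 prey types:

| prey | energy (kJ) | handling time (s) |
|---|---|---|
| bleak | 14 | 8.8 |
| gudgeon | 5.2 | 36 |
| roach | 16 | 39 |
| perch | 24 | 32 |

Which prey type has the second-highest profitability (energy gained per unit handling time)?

Profitability E/h (kJ/s): bleak = 14/8.8 = 1.59, gudgeon = 5.2/36 = 0.144, roach = 16/39 = 0.41, perch = 24/32 = 0.75.
Ranked: bleak > perch > roach > gudgeon.

perch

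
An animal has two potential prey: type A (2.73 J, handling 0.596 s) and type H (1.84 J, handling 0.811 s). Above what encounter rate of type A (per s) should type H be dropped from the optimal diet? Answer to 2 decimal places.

At the threshold, the rate on type A alone equals the profitability of type H: λ·2.73/(1 + λ·0.596) = 1.84/0.811 = 2.269.
Rearranging, λ(2.73 − 2.269×0.596) = 2.269, so λ = 2.269/1.378 = 1.647 per s.

1.65 per s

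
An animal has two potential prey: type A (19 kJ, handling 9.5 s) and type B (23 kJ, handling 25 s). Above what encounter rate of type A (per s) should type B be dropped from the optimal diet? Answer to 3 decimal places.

0.090 per s

Drop type B once their profitability E₂/h₂ falls below the rate achievable on type A alone: E₂/h₂ = λE₁/(1 + λh₁).
Solve for λ: λE₁h₂ = E₂(1 + λh₁) → λ(E₁h₂ − E₂h₁) = E₂ → λ = E₂/(E₁h₂ − E₂h₁).
λ = 23/(19×25 − 23×9.5) = 23/256.5 = 0.08967 per s.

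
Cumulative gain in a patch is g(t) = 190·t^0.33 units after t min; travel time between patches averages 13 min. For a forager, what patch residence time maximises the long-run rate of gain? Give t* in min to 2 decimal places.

6.40 min

By the marginal value theorem, leave when the instantaneous gain rate g'(t) equals the habitat-wide average g(t)/(T + t).
g'(t) = 0.33·190·t^-0.67. Setting 0.33·190·t^-0.67 = 190·t^0.33/(13+t) gives 0.33(13+t) = t, so 0.67·t = 0.33×13.
t* = 0.33×13/0.67 = 6.403 min.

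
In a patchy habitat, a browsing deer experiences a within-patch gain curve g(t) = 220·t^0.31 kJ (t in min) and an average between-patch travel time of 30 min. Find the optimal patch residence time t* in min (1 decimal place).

Maximise g(t)/(T+t): set derivative to zero → g'(t)(T+t) = g(t).
g'(t) = 0.31·220·t^-0.69. Setting 0.31·220·t^-0.69 = 220·t^0.31/(30+t) gives 0.31(30+t) = t, so 0.69·t = 0.31×30.
t* = 0.31×30/0.69 = 13.48 min.

13.5 min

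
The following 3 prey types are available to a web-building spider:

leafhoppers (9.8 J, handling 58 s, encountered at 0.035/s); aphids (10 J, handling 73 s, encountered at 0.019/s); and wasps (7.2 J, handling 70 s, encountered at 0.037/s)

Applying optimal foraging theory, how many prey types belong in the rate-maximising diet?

2

Profitabilities (E/h, J/s): leafhoppers 0.169, aphids 0.137, wasps 0.103. Add prey in this order while the next type's profitability exceeds the intake rate on those already taken.
Rate on top 1: 0.1132. aphids: 0.137 > 0.1132 → include.
Rate on top 2: 0.1207. wasps: 0.103 < 0.1207 → exclude; stop.
Optimal diet: leafhoppers, aphids — 2 of 3 types.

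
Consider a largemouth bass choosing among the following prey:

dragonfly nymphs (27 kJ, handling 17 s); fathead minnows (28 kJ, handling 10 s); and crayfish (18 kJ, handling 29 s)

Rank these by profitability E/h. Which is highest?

fathead minnows

Profitability E/h (kJ/s): dragonfly nymphs = 27/17 = 1.59, fathead minnows = 28/10 = 2.8, crayfish = 18/29 = 0.621.
Ranked: fathead minnows > dragonfly nymphs > crayfish.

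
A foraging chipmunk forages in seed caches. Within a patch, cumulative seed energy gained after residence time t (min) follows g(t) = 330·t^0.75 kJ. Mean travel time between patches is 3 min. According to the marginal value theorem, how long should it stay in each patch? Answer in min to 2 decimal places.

By the marginal value theorem, leave when the instantaneous gain rate g'(t) equals the habitat-wide average g(t)/(T + t).
g'(t) = 0.75·330·t^-0.25. Setting 0.75·330·t^-0.25 = 330·t^0.75/(3+t) gives 0.75(3+t) = t, so 0.25·t = 0.75×3.
t* = 0.75×3/0.25 = 9 min.

9.00 min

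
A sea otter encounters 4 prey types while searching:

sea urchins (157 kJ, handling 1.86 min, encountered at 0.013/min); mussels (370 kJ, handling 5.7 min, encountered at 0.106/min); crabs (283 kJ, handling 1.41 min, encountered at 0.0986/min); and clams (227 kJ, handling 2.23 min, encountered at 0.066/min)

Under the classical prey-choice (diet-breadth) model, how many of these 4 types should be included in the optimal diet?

Rank by E/h (kJ/min): crabs 201, clams 102, sea urchins 84.4, mussels 64.9. Include each in turn until the next type's E/h falls below the running intake rate.
Rate on top 1: 24.5. clams: 102 > 24.5 → include.
Rate on top 2: 33.34. sea urchins: 84.4 > 33.34 → include.
Rate on top 3: 34.29. mussels: 64.9 > 34.29 → include.
Optimal diet: crabs, clams, sea urchins, mussels — 4 of 4 types.

4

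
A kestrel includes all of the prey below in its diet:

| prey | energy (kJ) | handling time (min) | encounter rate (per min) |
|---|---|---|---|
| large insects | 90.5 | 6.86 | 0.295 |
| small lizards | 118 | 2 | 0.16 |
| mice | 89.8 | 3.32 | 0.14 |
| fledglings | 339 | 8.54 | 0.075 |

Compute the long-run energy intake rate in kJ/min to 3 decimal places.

18.785 kJ/min

R = (0.295×90.5 + 0.16×118 + 0.14×89.8 + 0.075×339) / (1 + 0.295×6.86 + 0.16×2 + 0.14×3.32 + 0.075×8.54) = 83.57/4.449 = 18.79 kJ/min.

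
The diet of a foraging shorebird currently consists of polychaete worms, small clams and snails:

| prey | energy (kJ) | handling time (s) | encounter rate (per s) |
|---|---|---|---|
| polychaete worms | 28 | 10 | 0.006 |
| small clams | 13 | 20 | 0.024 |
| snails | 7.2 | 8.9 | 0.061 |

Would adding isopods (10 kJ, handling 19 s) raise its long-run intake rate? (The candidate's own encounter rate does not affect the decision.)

Yes

On polychaete worms, small clams and snails alone, R = ΣλE/(1+Σλh) = 0.9192/2.083 = 0.4413 kJ/s.
isopods: E/h = 10/19 = 0.5263 kJ/s.
0.5263 > 0.4413, so adding isopods raises the average — include it.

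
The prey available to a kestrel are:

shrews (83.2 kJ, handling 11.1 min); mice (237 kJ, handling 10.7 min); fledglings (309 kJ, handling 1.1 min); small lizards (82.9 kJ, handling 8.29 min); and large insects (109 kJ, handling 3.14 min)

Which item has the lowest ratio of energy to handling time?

Profitability E/h (kJ/min): shrews = 83.2/11.1 = 7.5, mice = 237/10.7 = 22.1, fledglings = 309/1.1 = 281, small lizards = 82.9/8.29 = 10, large insects = 109/3.14 = 34.7.
Ranked: fledglings > large insects > mice > small lizards > shrews.

shrews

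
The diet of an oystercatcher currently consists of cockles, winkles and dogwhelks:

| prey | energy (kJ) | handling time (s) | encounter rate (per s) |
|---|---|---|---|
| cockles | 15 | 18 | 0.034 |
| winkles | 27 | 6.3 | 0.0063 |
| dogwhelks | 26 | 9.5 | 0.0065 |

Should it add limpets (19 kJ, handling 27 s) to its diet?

Yes

Intake rate on the current diet: R = (0.034×15 + 0.0063×27 + 0.0065×26) / (1 + 0.034×18 + 0.0063×6.3 + 0.0065×9.5) = 0.8491/1.713 = 0.4956 kJ/s.
Profitability of limpets: 19/27 = 0.7037 kJ/s.
Since 0.7037 > R, including limpets increases the long-run rate.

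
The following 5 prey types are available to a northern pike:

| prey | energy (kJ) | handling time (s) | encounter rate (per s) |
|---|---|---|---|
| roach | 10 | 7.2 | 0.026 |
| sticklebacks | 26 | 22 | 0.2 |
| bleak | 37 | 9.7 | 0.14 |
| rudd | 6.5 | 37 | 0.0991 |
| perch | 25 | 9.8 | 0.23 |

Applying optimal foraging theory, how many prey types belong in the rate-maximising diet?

Profitabilities (E/h, kJ/s): bleak 3.81, perch 2.55, roach 1.39, sticklebacks 1.18, rudd 0.176. Add prey in this order while the next type's profitability exceeds the intake rate on those already taken.
Rate on top 1: 2.197. perch: 2.55 > 2.197 → include.
Rate on top 2: 2.37. roach: 1.39 < 2.37 → exclude; stop.
Optimal diet: bleak, perch — 2 of 5 types.

2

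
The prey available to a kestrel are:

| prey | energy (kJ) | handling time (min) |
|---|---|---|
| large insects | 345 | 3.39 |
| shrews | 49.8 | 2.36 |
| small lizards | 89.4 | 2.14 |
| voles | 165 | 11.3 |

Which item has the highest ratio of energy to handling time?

large insects

In descending order of E/h:
large insects: 345/3.39 = 102 kJ/min
small lizards: 89.4/2.14 = 41.8 kJ/min
shrews: 49.8/2.36 = 21.1 kJ/min
voles: 165/11.3 = 14.6 kJ/min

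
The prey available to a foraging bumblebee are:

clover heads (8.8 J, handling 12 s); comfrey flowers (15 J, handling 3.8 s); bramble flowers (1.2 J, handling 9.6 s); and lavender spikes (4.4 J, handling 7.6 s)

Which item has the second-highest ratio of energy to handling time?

Profitability E/h (J/s): clover heads = 8.8/12 = 0.733, comfrey flowers = 15/3.8 = 3.95, bramble flowers = 1.2/9.6 = 0.125, lavender spikes = 4.4/7.6 = 0.579.
Ranked: comfrey flowers > clover heads > lavender spikes > bramble flowers.

clover heads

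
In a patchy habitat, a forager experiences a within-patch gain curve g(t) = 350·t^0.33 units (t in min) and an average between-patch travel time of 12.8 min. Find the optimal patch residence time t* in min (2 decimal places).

By the marginal value theorem, leave when the instantaneous gain rate g'(t) equals the habitat-wide average g(t)/(T + t).
g'(t) = 0.33·350·t^-0.67. Setting 0.33·350·t^-0.67 = 350·t^0.33/(12.8+t) gives 0.33(12.8+t) = t, so 0.67·t = 0.33×12.8.
t* = 0.33×12.8/0.67 = 6.304 min.

6.30 min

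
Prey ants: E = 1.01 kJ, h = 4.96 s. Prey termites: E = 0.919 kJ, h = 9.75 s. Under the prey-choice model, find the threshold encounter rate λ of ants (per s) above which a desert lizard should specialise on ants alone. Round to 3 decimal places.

At the threshold, the rate on ants alone equals the profitability of termites: λ·1.01/(1 + λ·4.96) = 0.919/9.75 = 0.09426.
Rearranging, λ(1.01 − 0.09426×4.96) = 0.09426, so λ = 0.09426/0.5425 = 0.1737 per s.

0.174 per s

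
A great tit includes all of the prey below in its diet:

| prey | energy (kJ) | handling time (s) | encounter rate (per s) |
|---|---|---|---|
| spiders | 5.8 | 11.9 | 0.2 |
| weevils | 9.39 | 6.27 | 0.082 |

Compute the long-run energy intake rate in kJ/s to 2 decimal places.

Energy encountered per unit search time: 0.2×5.8 + 0.082×9.39 = 1.93 kJ/s.
Handling time per unit search time: 0.2×11.9 + 0.082×6.27 = 2.894.
Rate = 1.93/(1 + 2.894) = 0.4956 kJ/s.

0.50 kJ/s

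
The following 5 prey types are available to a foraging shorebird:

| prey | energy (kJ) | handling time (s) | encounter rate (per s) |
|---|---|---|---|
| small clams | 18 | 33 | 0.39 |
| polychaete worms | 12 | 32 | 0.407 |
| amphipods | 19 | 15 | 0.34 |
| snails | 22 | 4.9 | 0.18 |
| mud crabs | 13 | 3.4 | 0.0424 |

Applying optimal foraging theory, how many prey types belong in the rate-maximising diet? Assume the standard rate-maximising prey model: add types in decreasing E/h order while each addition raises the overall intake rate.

Profitabilities (E/h, kJ/s): snails 4.49, mud crabs 3.82, amphipods 1.27, small clams 0.545, polychaete worms 0.375. Add prey in this order while the next type's profitability exceeds the intake rate on those already taken.
Rate on top 1: 2.104. mud crabs: 3.82 > 2.104 → include.
Rate on top 2: 2.226. amphipods: 1.27 < 2.226 → exclude; stop.
Optimal diet: snails, mud crabs — 2 of 5 types.

2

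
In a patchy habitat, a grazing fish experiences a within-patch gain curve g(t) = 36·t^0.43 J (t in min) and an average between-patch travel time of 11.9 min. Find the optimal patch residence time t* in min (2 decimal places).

8.98 min

Maximise g(t)/(T+t): set derivative to zero → g'(t)(T+t) = g(t).
g'(t) = 0.43·36·t^-0.57. Setting 0.43·36·t^-0.57 = 36·t^0.43/(11.9+t) gives 0.43(11.9+t) = t, so 0.57·t = 0.43×11.9.
t* = 0.43×11.9/0.57 = 8.977 min.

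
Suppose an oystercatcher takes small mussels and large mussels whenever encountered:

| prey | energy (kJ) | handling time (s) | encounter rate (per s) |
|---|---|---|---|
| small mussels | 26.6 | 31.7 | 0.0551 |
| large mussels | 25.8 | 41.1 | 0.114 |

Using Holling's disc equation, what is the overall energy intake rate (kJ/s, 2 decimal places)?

0.59 kJ/s

Energy encountered per unit search time: 0.0551×26.6 + 0.114×25.8 = 4.407 kJ/s.
Handling time per unit search time: 0.0551×31.7 + 0.114×41.1 = 6.432.
Rate = 4.407/(1 + 6.432) = 0.593 kJ/s.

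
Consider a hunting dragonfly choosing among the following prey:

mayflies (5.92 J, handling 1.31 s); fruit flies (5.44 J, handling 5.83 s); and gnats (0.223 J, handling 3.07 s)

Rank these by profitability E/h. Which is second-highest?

fruit flies

Profitability E/h (J/s): mayflies = 5.92/1.31 = 4.52, fruit flies = 5.44/5.83 = 0.933, gnats = 0.223/3.07 = 0.0726.
Ranked: mayflies > fruit flies > gnats.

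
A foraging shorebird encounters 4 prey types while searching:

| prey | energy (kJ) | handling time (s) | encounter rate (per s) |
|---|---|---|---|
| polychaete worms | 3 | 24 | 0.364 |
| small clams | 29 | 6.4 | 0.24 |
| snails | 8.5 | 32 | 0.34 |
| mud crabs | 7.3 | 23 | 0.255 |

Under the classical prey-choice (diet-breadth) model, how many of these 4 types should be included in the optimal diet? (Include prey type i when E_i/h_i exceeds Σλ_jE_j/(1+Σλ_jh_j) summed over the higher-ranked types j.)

1

E/h in descending order: small clams 4.53, mud crabs 0.317, snails 0.266, polychaete worms 0.125 kJ/s. The optimal diet is the largest prefix of this list for which every included type satisfies E_i/h_i > R on the types above it.
Rate on top 1: 2.744. mud crabs: 0.317 < 2.744 → exclude; stop.
Optimal diet: small clams — 1 of 4 types.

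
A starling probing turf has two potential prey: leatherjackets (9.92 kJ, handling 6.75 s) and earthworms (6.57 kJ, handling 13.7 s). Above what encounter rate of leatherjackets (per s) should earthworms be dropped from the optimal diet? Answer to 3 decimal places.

At the threshold, the rate on leatherjackets alone equals the profitability of earthworms: λ·9.92/(1 + λ·6.75) = 6.57/13.7 = 0.4796.
Rearranging, λ(9.92 − 0.4796×6.75) = 0.4796, so λ = 0.4796/6.683 = 0.07176 per s.

0.072 per s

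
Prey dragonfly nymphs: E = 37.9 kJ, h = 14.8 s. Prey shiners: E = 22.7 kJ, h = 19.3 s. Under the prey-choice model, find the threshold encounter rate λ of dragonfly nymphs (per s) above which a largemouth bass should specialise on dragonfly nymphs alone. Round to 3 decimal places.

The zero-one rule: include shiners iff E₂/h₂ > λE₁/(1+λh₁). Equality gives the switch point.
λE₁h₂ = E₂ + λE₂h₁ ⇒ λ = E₂/(E₁h₂ − E₂h₁) = 22.7/(731.5 − 336) = 0.05739 per s.

0.057 per s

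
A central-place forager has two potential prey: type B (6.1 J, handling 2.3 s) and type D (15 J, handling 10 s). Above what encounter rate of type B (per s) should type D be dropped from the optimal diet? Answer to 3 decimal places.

The zero-one rule: include type D iff E₂/h₂ > λE₁/(1+λh₁). Equality gives the switch point.
λE₁h₂ = E₂ + λE₂h₁ ⇒ λ = E₂/(E₁h₂ − E₂h₁) = 15/(61 − 34.5) = 0.566 per s.

0.566 per s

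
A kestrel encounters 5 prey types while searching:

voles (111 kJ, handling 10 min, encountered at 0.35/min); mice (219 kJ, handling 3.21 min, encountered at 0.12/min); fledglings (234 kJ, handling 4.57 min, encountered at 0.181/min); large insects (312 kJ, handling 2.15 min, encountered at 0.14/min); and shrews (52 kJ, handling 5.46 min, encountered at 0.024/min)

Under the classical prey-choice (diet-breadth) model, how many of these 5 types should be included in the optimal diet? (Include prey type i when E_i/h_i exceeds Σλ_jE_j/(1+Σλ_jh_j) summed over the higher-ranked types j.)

Profitabilities (E/h, kJ/min): large insects 145, mice 68.2, fledglings 51.2, voles 11.1, shrews 9.52. Add prey in this order while the next type's profitability exceeds the intake rate on those already taken.
Rate on top 1: 33.57. mice: 68.2 > 33.57 → include.
Rate on top 2: 41.49. fledglings: 51.2 > 41.49 → include.
Rate on top 3: 44.69. voles: 11.1 < 44.69 → exclude; stop.
Optimal diet: large insects, mice, fledglings — 3 of 5 types.

3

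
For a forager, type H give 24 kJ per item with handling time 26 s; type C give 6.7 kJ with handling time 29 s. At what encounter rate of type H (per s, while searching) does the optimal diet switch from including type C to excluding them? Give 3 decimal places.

0.013 per s

At the threshold, the rate on type H alone equals the profitability of type C: λ·24/(1 + λ·26) = 6.7/29 = 0.231.
Rearranging, λ(24 − 0.231×26) = 0.231, so λ = 0.231/17.99 = 0.01284 per s.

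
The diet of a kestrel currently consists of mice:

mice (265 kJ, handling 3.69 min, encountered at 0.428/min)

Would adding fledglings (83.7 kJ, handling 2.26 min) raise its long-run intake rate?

Current rate: (0.428×265)/(1 + 0.428×3.69) = 43.97 kJ/min.
Profitability of fledglings: 83.7/2.26 = 37.04 kJ/min.
Since 37.04 < R, time spent handling fledglings is better spent searching.

No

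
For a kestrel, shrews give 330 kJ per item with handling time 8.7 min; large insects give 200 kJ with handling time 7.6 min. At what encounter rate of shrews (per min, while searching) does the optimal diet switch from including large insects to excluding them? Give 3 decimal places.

The zero-one rule: include large insects iff E₂/h₂ > λE₁/(1+λh₁). Equality gives the switch point.
λE₁h₂ = E₂ + λE₂h₁ ⇒ λ = E₂/(E₁h₂ − E₂h₁) = 200/(2508 − 1740) = 0.2604 per min.

0.260 per min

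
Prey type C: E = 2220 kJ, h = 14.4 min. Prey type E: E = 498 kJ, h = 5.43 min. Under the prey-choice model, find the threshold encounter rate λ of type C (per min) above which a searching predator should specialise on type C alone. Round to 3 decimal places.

0.102 per min

Drop type E once their profitability E₂/h₂ falls below the rate achievable on type C alone: E₂/h₂ = λE₁/(1 + λh₁).
Solve for λ: λE₁h₂ = E₂(1 + λh₁) → λ(E₁h₂ − E₂h₁) = E₂ → λ = E₂/(E₁h₂ − E₂h₁).
λ = 498/(2220×5.43 − 498×14.4) = 498/4883 = 0.102 per min.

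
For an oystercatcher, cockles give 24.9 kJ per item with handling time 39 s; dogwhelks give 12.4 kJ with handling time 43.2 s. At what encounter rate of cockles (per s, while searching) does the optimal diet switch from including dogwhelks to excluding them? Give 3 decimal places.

0.021 per s

The zero-one rule: include dogwhelks iff E₂/h₂ > λE₁/(1+λh₁). Equality gives the switch point.
λE₁h₂ = E₂ + λE₂h₁ ⇒ λ = E₂/(E₁h₂ − E₂h₁) = 12.4/(1076 − 483.6) = 0.02094 per s.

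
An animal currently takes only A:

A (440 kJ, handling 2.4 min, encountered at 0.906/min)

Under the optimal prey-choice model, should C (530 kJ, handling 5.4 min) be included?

No

Current rate: (0.906×440)/(1 + 0.906×2.4) = 125.6 kJ/min.
Profitability of C: 530/5.4 = 98.15 kJ/min.
Since 98.15 < R, time spent handling C is better spent searching.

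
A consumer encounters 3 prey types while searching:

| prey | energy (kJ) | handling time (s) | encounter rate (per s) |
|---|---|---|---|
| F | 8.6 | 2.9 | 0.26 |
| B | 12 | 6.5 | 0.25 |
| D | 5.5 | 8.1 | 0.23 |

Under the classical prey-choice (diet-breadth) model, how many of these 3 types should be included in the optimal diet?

Rank by E/h (kJ/s): F 2.97, B 1.85, D 0.679. Include each in turn until the next type's E/h falls below the running intake rate.
Rate on top 1: 1.275. B: 1.85 > 1.275 → include.
Rate on top 2: 1.55. D: 0.679 < 1.55 → exclude; stop.
Optimal diet: F, B — 2 of 3 types.

2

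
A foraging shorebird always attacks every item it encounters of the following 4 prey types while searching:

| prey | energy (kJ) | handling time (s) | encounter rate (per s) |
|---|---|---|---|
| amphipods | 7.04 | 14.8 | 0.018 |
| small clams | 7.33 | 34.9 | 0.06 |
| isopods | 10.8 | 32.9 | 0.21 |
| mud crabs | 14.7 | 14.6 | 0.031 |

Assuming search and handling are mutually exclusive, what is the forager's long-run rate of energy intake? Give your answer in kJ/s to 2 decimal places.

0.31 kJ/s

R = (0.018×7.04 + 0.06×7.33 + 0.21×10.8 + 0.031×14.7) / (1 + 0.018×14.8 + 0.06×34.9 + 0.21×32.9 + 0.031×14.6) = 3.29/10.72 = 0.3069 kJ/s.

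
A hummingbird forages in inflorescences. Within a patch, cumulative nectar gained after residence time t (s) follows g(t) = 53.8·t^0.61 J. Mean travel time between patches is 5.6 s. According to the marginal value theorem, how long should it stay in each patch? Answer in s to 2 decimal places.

8.76 s

By the marginal value theorem, leave when the instantaneous gain rate g'(t) equals the habitat-wide average g(t)/(T + t).
g'(t) = 0.61·53.8·t^-0.39. Setting 0.61·53.8·t^-0.39 = 53.8·t^0.61/(5.6+t) gives 0.61(5.6+t) = t, so 0.39·t = 0.61×5.6.
t* = 0.61×5.6/0.39 = 8.759 s.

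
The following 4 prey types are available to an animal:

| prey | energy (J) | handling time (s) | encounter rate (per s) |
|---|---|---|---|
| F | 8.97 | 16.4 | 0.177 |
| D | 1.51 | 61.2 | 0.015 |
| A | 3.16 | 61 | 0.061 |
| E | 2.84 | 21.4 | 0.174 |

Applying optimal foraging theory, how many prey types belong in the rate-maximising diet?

Rank by E/h (J/s): F 0.547, E 0.133, A 0.0518, D 0.0247. Include each in turn until the next type's E/h falls below the running intake rate.
Rate on top 1: 0.4068. E: 0.133 < 0.4068 → exclude; stop.
Optimal diet: F — 1 of 4 types.

1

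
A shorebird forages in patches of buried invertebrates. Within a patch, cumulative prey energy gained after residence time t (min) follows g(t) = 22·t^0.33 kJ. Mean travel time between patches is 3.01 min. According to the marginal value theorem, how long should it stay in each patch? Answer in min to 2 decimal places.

Maximise g(t)/(T+t): set derivative to zero → g'(t)(T+t) = g(t).
g'(t) = 0.33·22·t^-0.67. Setting 0.33·22·t^-0.67 = 22·t^0.33/(3.01+t) gives 0.33(3.01+t) = t, so 0.67·t = 0.33×3.01.
t* = 0.33×3.01/0.67 = 1.483 min.

1.48 min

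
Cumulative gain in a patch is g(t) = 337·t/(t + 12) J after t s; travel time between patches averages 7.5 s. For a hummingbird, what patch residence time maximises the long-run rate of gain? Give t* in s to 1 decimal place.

Optimal t* satisfies g'(t*) = g(t*)/(T + t*).
g'(t) = 337·12/(t + 12)². Setting 337·12/(t+12)² = 337t/[(t+12)(7.5+t)] gives 12(7.5+t) = t(t+12), so t² = 12×7.5 = 90.
t* = √90 = 9.487 s.

9.5 s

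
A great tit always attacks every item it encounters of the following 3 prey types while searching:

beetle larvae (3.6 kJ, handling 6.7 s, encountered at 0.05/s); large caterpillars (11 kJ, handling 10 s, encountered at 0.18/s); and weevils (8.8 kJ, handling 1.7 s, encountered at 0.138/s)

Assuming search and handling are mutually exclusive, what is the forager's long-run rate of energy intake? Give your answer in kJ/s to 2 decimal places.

R = Σλ_iE_i / (1 + Σλ_ih_i)
Numerator: 0.05×3.6 + 0.18×11 + 0.138×8.8 = 3.374
Denominator: 1 + 0.05×6.7 + 0.18×10 + 0.138×1.7 = 3.37
R = 3.374/3.37 = 1.001 kJ/s

1.00 kJ/s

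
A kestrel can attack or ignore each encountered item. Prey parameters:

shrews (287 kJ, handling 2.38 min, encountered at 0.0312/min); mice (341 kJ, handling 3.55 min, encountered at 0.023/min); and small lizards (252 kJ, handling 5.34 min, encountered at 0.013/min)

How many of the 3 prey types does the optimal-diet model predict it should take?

3

Profitabilities (E/h, kJ/min): shrews 121, mice 96.1, small lizards 47.2. Add prey in this order while the next type's profitability exceeds the intake rate on those already taken.
Rate on top 1: 8.335. mice: 96.1 > 8.335 → include.
Rate on top 2: 14.53. small lizards: 47.2 > 14.53 → include.
Optimal diet: shrews, mice, small lizards — 3 of 3 types.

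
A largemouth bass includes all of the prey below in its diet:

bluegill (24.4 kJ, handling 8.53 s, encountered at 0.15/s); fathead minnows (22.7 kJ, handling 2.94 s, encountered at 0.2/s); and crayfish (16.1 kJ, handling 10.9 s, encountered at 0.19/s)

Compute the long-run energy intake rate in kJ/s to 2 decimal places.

R = (0.15×24.4 + 0.2×22.7 + 0.19×16.1) / (1 + 0.15×8.53 + 0.2×2.94 + 0.19×10.9) = 11.26/4.938 = 2.28 kJ/s.

2.28 kJ/s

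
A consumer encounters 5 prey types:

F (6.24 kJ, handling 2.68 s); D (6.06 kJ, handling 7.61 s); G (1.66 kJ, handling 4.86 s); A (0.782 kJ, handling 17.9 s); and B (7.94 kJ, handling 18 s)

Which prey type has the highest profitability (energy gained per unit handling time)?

In descending order of E/h:
F: 6.24/2.68 = 2.33 kJ/s
D: 6.06/7.61 = 0.796 kJ/s
B: 7.94/18 = 0.441 kJ/s
G: 1.66/4.86 = 0.342 kJ/s
A: 0.782/17.9 = 0.0437 kJ/s

F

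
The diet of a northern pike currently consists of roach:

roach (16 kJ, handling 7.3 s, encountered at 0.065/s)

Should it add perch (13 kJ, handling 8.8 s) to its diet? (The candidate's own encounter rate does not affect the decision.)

On roach alone, R = ΣλE/(1+Σλh) = 1.04/1.474 = 0.7053 kJ/s.
perch: E/h = 13/8.8 = 1.477 kJ/s.
Since 1.477 > R, including perch increases the long-run rate.

Yes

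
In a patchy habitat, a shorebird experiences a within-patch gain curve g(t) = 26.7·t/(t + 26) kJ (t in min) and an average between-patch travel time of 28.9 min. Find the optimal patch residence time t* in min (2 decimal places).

27.41 min

Optimal t* satisfies g'(t*) = g(t*)/(T + t*).
g'(t) = 26.7·26/(t + 26)². Setting 26.7·26/(t+26)² = 26.7t/[(t+26)(28.9+t)] gives 26(28.9+t) = t(t+26), so t² = 26×28.9 = 751.4.
t* = √751.4 = 27.41 min.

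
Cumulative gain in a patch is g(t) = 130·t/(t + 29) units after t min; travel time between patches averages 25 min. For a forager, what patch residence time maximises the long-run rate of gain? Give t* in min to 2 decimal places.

Optimal t* satisfies g'(t*) = g(t*)/(T + t*).
g'(t) = 130·29/(t + 29)². Setting 130·29/(t+29)² = 130t/[(t+29)(25+t)] gives 29(25+t) = t(t+29), so t² = 29×25 = 725.
t* = √725 = 26.93 min.

26.93 min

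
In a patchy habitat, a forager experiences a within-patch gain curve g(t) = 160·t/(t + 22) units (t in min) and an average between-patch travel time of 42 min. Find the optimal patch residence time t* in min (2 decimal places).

30.40 min

By the marginal value theorem, leave when the instantaneous gain rate g'(t) equals the habitat-wide average g(t)/(T + t).
g'(t) = 160·22/(t + 22)². Setting 160·22/(t+22)² = 160t/[(t+22)(42+t)] gives 22(42+t) = t(t+22), so t² = 22×42 = 924.
t* = √924 = 30.4 min.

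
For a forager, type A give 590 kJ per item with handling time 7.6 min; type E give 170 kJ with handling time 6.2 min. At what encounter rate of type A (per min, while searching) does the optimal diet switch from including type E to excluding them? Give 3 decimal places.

0.072 per min

At the threshold, the rate on type A alone equals the profitability of type E: λ·590/(1 + λ·7.6) = 170/6.2 = 27.42.
Rearranging, λ(590 − 27.42×7.6) = 27.42, so λ = 27.42/381.6 = 0.07185 per min.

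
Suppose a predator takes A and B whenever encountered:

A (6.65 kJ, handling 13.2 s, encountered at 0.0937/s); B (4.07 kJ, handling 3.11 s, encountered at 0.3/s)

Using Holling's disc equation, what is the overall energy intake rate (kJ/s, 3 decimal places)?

R = (0.0937×6.65 + 0.3×4.07) / (1 + 0.0937×13.2 + 0.3×3.11) = 1.844/3.17 = 0.5818 kJ/s.

0.582 kJ/s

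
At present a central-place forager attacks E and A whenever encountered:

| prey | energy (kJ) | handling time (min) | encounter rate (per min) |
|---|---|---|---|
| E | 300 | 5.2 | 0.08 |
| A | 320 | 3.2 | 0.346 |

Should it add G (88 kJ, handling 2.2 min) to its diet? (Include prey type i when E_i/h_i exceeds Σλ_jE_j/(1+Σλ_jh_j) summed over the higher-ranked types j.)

No

Current rate: (0.08×300 + 0.346×320)/(1 + 0.08×5.2 + 0.346×3.2) = 53.39 kJ/min.
Profitability of G: 88/2.2 = 40 kJ/min.
40 < 53.39, so adding G would lower the average — exclude it.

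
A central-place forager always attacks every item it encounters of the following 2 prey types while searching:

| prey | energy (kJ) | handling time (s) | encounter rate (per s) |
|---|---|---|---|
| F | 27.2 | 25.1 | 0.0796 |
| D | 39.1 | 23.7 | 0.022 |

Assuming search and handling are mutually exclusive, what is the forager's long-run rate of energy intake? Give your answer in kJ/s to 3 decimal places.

R = Σλ_iE_i / (1 + Σλ_ih_i)
Numerator: 0.0796×27.2 + 0.022×39.1 = 3.025
Denominator: 1 + 0.0796×25.1 + 0.022×23.7 = 3.519
R = 3.025/3.519 = 0.8596 kJ/s

0.860 kJ/s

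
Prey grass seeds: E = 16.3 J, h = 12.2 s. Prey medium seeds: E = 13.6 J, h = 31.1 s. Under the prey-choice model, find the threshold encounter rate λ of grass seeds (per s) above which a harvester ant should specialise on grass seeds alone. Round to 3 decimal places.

At the threshold, the rate on grass seeds alone equals the profitability of medium seeds: λ·16.3/(1 + λ·12.2) = 13.6/31.1 = 0.4373.
Rearranging, λ(16.3 − 0.4373×12.2) = 0.4373, so λ = 0.4373/10.96 = 0.03988 per s.

0.040 per s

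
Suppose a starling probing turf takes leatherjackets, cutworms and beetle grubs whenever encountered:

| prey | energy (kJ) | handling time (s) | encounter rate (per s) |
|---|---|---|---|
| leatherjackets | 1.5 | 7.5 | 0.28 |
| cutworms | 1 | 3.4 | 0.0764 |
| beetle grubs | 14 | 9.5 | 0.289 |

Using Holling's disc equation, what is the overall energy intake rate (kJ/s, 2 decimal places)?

0.74 kJ/s

R = Σλ_iE_i / (1 + Σλ_ih_i)
Numerator: 0.28×1.5 + 0.0764×1 + 0.289×14 = 4.542
Denominator: 1 + 0.28×7.5 + 0.0764×3.4 + 0.289×9.5 = 6.105
R = 4.542/6.105 = 0.744 kJ/s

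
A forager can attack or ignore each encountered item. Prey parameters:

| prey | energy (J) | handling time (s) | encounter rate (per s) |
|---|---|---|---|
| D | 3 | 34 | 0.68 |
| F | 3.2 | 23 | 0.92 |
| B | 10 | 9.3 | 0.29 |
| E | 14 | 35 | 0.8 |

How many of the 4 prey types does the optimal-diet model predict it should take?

E/h in descending order: B 1.08, E 0.4, F 0.139, D 0.0882 J/s. The optimal diet is the largest prefix of this list for which every included type satisfies E_i/h_i > R on the types above it.
Rate on top 1: 0.7844. E: 0.4 < 0.7844 → exclude; stop.
Optimal diet: B — 1 of 4 types.

1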